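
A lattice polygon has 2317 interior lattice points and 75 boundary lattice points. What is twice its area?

Pick's theorem states A = I + B/2 − 1, so A = 2317 + 75/2 − 1 = 4707/2.
Hence 2A = 4707.

4707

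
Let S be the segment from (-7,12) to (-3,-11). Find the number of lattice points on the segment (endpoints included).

2

The number of lattice points on a segment between lattice points is gcd(|Δx|,|Δy|) + 1 = gcd(4,23) + 1 = 1 + 1 = 2.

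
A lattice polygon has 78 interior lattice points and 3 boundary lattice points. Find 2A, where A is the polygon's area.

157

Pick's theorem states A = I + B/2 − 1, so A = 78 + 3/2 − 1 = 157/2.
Hence 2A = 157.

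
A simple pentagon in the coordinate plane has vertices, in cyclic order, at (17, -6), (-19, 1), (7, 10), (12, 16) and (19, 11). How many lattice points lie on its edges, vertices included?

5

The number of boundary lattice points is Σ gcd(|Δx|,|Δy|) = gcd(36,7) + gcd(26,9) + gcd(5,6) + gcd(7,5) + gcd(2,17) = 1+1+1+1+1 = 5.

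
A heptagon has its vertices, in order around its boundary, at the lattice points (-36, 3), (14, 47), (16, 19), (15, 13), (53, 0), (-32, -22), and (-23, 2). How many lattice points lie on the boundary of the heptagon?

Summing gcd(|Δx|,|Δy|) over the edges gives the boundary count: gcd(50,44) + gcd(2,28) + gcd(1,6) + gcd(38,13) + gcd(85,22) + gcd(9,24) + gcd(13,1) = 2+2+1+1+1+3+1 = 11.

11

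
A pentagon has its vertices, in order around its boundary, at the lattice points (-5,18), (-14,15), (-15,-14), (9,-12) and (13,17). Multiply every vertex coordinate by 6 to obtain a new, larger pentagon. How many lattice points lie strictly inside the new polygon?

Using the shoelace formula, 2A = |[(-5)·15 − (-14)·18] + [(-14)·(-14) − (-15)·15] + [(-15)·(-12) − 9·(-14)] + [9·17 − 13·(-12)] + [13·18 − (-5)·17]| = 1532, so the area is 766.
The number of boundary lattice points is Σ gcd(|Δx|,|Δy|) = gcd(9,3) + gcd(1,29) + gcd(24,2) + gcd(4,29) + gcd(18,1) = 3+1+2+1+1 = 8.
Scaling by 6 multiplies the area by 6² = 36 (so the new area is 27576) and multiplies the boundary lattice-point count by 6, giving 48.
By Pick's theorem, the interior count of the dilated polygon is 27576 − 48/2 + 1 = 27553.

27553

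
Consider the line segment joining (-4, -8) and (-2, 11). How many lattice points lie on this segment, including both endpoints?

The number of lattice points on a segment between lattice points is gcd(|Δx|,|Δy|) + 1 = gcd(2,19) + 1 = 1 + 1 = 2.

2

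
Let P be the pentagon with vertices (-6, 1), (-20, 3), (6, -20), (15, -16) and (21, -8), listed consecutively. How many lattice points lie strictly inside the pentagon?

The shoelace formula gives twice the area as |((-6)·3 − (-20)·1) + ((-20)·(-20) − 6·3) + (6·(-16) − 15·(-20)) + (15·(-8) − 21·(-16)) + (21·1 − (-6)·(-8))| = 777, so the area is 388.5.
Along each edge there are gcd(|Δx|,|Δy|)+1 lattice points, so counting each shared vertex once the boundary has gcd(14,2) + gcd(26,23) + gcd(9,4) + gcd(6,8) + gcd(27,9) = 2+1+1+2+9 = 15.
By Pick's theorem A = I + B/2 − 1, so I = 388.5 − 15/2 + 1 = 382.

382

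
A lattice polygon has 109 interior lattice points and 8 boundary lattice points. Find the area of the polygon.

112

Pick's theorem states A = I + B/2 − 1, so A = 109 + 8/2 − 1 = 112.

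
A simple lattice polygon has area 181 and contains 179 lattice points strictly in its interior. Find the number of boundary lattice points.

Pick's theorem gives A = I + B/2 − 1, so B = 2(A − I + 1) = 2(181 − 179 + 1) = 6.

6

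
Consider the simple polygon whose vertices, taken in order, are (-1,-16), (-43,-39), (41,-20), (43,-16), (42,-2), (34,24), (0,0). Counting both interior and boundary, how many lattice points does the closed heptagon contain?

1844

Using the shoelace formula, 2A = |[(-1)·(-39) − (-43)·(-16)] + [(-43)·(-20) − 41·(-39)] + [41·(-16) − 43·(-20)] + [43·(-2) − 42·(-16)] + [42·24 − 34·(-2)] + [34·0 − 0·24] + [0·(-16) − (-1)·0]| = 3676, so the area is 1838.
The number of boundary lattice points is Σ gcd(|Δx|,|Δy|) = gcd(42,23) + gcd(84,19) + gcd(2,4) + gcd(1,14) + gcd(8,26) + gcd(34,24) + gcd(1,16) = 1+1+2+1+2+2+1 = 10.
Pick's theorem gives I = A − B/2 + 1 = 1838 − 10/2 + 1 = 1834, so the closed region contains I + B = 1834 + 10 = 1844 lattice points.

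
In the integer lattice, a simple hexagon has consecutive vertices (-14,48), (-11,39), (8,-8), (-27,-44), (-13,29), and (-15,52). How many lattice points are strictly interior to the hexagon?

1196

By the shoelace formula, twice the signed area is |((-14)·39 − (-11)·48) + ((-11)·(-8) − 8·39) + (8·(-44) − (-27)·(-8)) + ((-27)·29 − (-13)·(-44)) + ((-13)·52 − (-15)·29) + ((-15)·48 − (-14)·52)| = 2398, so the area is 1199.
Along each edge there are gcd(|Δx|,|Δy|)+1 lattice points, so counting each shared vertex once the boundary has gcd(3,9) + gcd(19,47) + gcd(35,36) + gcd(14,73) + gcd(2,23) + gcd(1,4) = 3+1+1+1+1+1 = 8.
By Pick's theorem A = I + B/2 − 1, so I = 1199 − 8/2 + 1 = 1196.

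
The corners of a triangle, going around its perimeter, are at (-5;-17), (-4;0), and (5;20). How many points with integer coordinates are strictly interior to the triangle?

By the shoelace formula, twice the signed area is |((-5)·0 − (-4)·(-17)) + ((-4)·20 − 5·0) + (5·(-17) − (-5)·20)| = 133, so the area is 66.5.
Along each edge there are gcd(|Δx|,|Δy|)+1 lattice points, so counting each shared vertex once the boundary has gcd(1,17) + gcd(9,20) + gcd(10,37) = 1+1+1 = 3.
By Pick's theorem A = I + B/2 − 1, so I = 66.5 − 3/2 + 1 = 66.

66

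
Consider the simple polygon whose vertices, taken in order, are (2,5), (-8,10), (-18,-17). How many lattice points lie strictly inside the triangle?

Using the shoelace formula, 2A = |(2·10 − (-8)·5) + ((-8)·(-17) − (-18)·10) + ((-18)·5 − 2·(-17))| = 320, so the area is 160.
The number of boundary lattice points is Σ gcd(|Δx|,|Δy|) = gcd(10,5) + gcd(10,27) + gcd(20,22) = 5+1+2 = 8.
By Pick's theorem A = I + B/2 − 1, so I = 160 − 8/2 + 1 = 157.

157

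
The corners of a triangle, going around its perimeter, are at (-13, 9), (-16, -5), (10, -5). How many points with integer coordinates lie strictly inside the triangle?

Using the shoelace formula, 2A = |[(-13)·(-5) − (-16)·9] + [(-16)·(-5) − 10·(-5)] + [10·9 − (-13)·(-5)]| = 364, so the area is 182.
The number of boundary lattice points is Σ gcd(|Δx|,|Δy|) = gcd(3,14) + gcd(26,0) + gcd(23,14) = 1+26+1 = 28.
By Pick's theorem A = I + B/2 − 1, so I = 182 − 28/2 + 1 = 169.

169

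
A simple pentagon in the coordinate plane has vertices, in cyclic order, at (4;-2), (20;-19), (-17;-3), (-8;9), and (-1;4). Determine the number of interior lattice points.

Using the shoelace formula, 2A = |(4·(-19) − 20·(-2)) + (20·(-3) − (-17)·(-19)) + ((-17)·9 − (-8)·(-3)) + ((-8)·4 − (-1)·9) + ((-1)·(-2) − 4·4)| = 633, so the area is 316.5.
Summing gcd(|Δx|,|Δy|) over the edges gives the boundary count: gcd(16,17) + gcd(37,16) + gcd(9,12) + gcd(7,5) + gcd(5,6) = 1+1+3+1+1 = 7.
By Pick's theorem A = I + B/2 − 1, so I = 316.5 − 7/2 + 1 = 314.

314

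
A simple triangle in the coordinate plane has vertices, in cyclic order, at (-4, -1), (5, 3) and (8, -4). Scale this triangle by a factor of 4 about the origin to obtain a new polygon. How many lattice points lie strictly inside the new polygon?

591

The shoelace formula gives twice the area as |((-4)·3 − 5·(-1)) + (5·(-4) − 8·3) + (8·(-1) − (-4)·(-4))| = 75, so the area is 37.5.
Along each edge there are gcd(|Δx|,|Δy|)+1 lattice points, so counting each shared vertex once the boundary has gcd(9,4) + gcd(3,7) + gcd(12,3) = 1+1+3 = 5.
Scaling by 4 multiplies the area by 4² = 16 (so the new area is 600) and multiplies the boundary lattice-point count by 4, giving 20.
By Pick's theorem, the interior count of the dilated polygon is 600 − 20/2 + 1 = 591.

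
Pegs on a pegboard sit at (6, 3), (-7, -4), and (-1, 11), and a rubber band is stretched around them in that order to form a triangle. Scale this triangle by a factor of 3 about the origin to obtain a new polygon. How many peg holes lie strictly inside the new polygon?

682

The shoelace formula gives twice the area as |(6·(-4) − (-7)·3) + ((-7)·11 − (-1)·(-4)) + ((-1)·3 − 6·11)| = 153, so the area is 76.5.
Along each edge there are gcd(|Δx|,|Δy|)+1 lattice points, so counting each shared vertex once the boundary has gcd(13,7) + gcd(6,15) + gcd(7,8) = 1+3+1 = 5.
Scaling by 3 multiplies the area by 3² = 9 (so the new area is 688.5) and multiplies the boundary lattice-point count by 3, giving 15.
By Pick's theorem, the interior count of the dilated polygon is 688.5 − 15/2 + 1 = 682.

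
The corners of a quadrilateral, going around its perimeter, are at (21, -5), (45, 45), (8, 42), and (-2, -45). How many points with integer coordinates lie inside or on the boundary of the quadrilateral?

1693

Using the shoelace formula, 2A = |[21·45 − 45·(-5)] + [45·42 − 8·45] + [8·(-45) − (-2)·42] + [(-2)·(-5) − 21·(-45)]| = 3379, so the area is 3379/2.
Along each edge there are gcd(|Δx|,|Δy|)+1 lattice points, so counting each shared vertex once the boundary has gcd(24,50) + gcd(37,3) + gcd(10,87) + gcd(23,40) = 2+1+1+1 = 5.
Pick's theorem gives I = A − B/2 + 1 = 3379/2 − 5/2 + 1 = 1688, so the closed region contains I + B = 1688 + 5 = 1693 lattice points.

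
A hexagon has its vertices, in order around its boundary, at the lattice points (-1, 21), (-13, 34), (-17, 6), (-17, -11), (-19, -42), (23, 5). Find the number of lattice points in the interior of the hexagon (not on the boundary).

1431

Using the shoelace formula, 2A = |[(-1)·34 − (-13)·21] + [(-13)·6 − (-17)·34] + [(-17)·(-11) − (-17)·6] + [(-17)·(-42) − (-19)·(-11)] + [(-19)·5 − 23·(-42)] + [23·21 − (-1)·5]| = 2892, so the area is 1446.
Summing gcd(|Δx|,|Δy|) over the edges gives the boundary count: gcd(12,13) + gcd(4,28) + gcd(0,17) + gcd(2,31) + gcd(42,47) + gcd(24,16) = 1+4+17+1+1+8 = 32.
By Pick's theorem A = I + B/2 − 1, so I = 1446 − 32/2 + 1 = 1431.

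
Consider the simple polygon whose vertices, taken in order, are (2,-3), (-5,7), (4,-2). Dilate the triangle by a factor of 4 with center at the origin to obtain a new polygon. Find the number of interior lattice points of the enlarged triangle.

195

By the shoelace formula, twice the signed area is |(2·7 − (-5)·(-3)) + ((-5)·(-2) − 4·7) + (4·(-3) − 2·(-2))| = 27, so the area is 13.5.
Summing gcd(|Δx|,|Δy|) over the edges gives the boundary count: gcd(7,10) + gcd(9,9) + gcd(2,1) = 1+9+1 = 11.
Scaling by 4 multiplies the area by 4² = 16 (so the new area is 216) and multiplies the boundary lattice-point count by 4, giving 44.
By Pick's theorem, the interior count of the dilated polygon is 216 − 44/2 + 1 = 195.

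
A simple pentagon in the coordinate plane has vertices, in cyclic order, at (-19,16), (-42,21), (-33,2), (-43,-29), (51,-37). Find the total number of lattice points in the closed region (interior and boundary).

Using the shoelace formula, 2A = |[(-19)·21 − (-42)·16] + [(-42)·2 − (-33)·21] + [(-33)·(-29) − (-43)·2] + [(-43)·(-37) − 51·(-29)] + [51·16 − (-19)·(-37)]| = 5108, so the area is 2554.
Summing gcd(|Δx|,|Δy|) over the edges gives the boundary count: gcd(23,5) + gcd(9,19) + gcd(10,31) + gcd(94,8) + gcd(70,53) = 1+1+1+2+1 = 6.
Pick's theorem gives I = A − B/2 + 1 = 2554 − 6/2 + 1 = 2552, so the closed region contains I + B = 2552 + 6 = 2558 lattice points.

2558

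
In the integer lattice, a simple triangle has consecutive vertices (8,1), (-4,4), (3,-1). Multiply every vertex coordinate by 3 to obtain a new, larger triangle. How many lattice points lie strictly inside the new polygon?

169

Using the shoelace formula, 2A = |(8·4 − (-4)·1) + ((-4)·(-1) − 3·4) + (3·1 − 8·(-1))| = 39, so the area is 19.5.
Summing gcd(|Δx|,|Δy|) over the edges gives the boundary count: gcd(12,3) + gcd(7,5) + gcd(5,2) = 3+1+1 = 5.
Scaling by 3 multiplies the area by 3² = 9 (so the new area is 351/2) and multiplies the boundary lattice-point count by 3, giving 15.
By Pick's theorem, the interior count of the dilated polygon is 351/2 − 15/2 + 1 = 169.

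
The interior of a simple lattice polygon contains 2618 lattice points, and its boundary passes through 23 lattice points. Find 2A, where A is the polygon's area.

By Pick's theorem, A = I + B/2 − 1 = 2618 + 23/2 − 1 = 5257/2.
Hence 2A = 5257.

5257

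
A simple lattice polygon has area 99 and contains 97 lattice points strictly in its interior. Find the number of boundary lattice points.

Pick's theorem gives A = I + B/2 − 1, so B = 2(A − I + 1) = 2(99 − 97 + 1) = 6.

6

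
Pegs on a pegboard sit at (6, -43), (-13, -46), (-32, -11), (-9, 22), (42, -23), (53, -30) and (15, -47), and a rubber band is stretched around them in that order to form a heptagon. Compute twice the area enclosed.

6129

Using the shoelace formula, 2A = |(6·(-46) − (-13)·(-43)) + ((-13)·(-11) − (-32)·(-46)) + ((-32)·22 − (-9)·(-11)) + ((-9)·(-23) − 42·22) + (42·(-30) − 53·(-23)) + (53·(-47) − 15·(-30)) + (15·(-43) − 6·(-47))| = 6129, so the area is 6129/2.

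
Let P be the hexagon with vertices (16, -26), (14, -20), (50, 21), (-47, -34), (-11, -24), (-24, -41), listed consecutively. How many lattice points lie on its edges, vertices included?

Along each edge there are gcd(|Δx|,|Δy|)+1 lattice points, so counting each shared vertex once the boundary has gcd(2,6) + gcd(36,41) + gcd(97,55) + gcd(36,10) + gcd(13,17) + gcd(40,15) = 2+1+1+2+1+5 = 12.

12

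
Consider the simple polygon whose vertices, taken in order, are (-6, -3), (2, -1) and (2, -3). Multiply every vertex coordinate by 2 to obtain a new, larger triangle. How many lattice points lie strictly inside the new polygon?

Using the shoelace formula, 2A = |((-6)·(-1) − 2·(-3)) + (2·(-3) − 2·(-1)) + (2·(-3) − (-6)·(-3))| = 16, so the area is 8.
Summing gcd(|Δx|,|Δy|) over the edges gives the boundary count: gcd(8,2) + gcd(0,2) + gcd(8,0) = 2+2+8 = 12.
Scaling by 2 multiplies the area by 2² = 4 (so the new area is 32) and multiplies the boundary lattice-point count by 2, giving 24.
By Pick's theorem, the interior count of the dilated polygon is 32 − 24/2 + 1 = 21.

21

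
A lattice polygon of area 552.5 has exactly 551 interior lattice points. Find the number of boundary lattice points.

Pick's theorem gives A = I + B/2 − 1, so B = 2(A − I + 1) = 2(552.5 − 551 + 1) = 5.

5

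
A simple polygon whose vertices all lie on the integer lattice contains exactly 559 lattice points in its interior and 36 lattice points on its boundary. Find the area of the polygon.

By Pick's theorem, A = I + B/2 − 1 = 559 + 36/2 − 1 = 576.

576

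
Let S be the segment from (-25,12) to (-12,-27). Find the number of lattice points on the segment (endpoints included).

The number of lattice points on a segment between lattice points is gcd(|Δx|,|Δy|) + 1 = gcd(13,39) + 1 = 13 + 1 = 14.

14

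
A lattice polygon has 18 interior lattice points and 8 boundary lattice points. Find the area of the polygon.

21

By Pick's theorem, A = I + B/2 − 1 = 18 + 8/2 − 1 = 21.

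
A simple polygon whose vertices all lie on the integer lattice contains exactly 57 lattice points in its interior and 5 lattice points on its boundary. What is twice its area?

By Pick's theorem, A = I + B/2 − 1 = 57 + 5/2 − 1 = 117/2.
Hence 2A = 117.

117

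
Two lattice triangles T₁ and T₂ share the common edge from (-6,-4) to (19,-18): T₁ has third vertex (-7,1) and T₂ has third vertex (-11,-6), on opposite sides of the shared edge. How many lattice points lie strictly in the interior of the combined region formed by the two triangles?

The union is the simple quadrilateral with vertices (-6,-4), (-7,1), (19,-18), (-11,-6) in order.
Using the shoelace formula, 2A = |((-6)·1 − (-7)·(-4)) + ((-7)·(-18) − 19·1) + (19·(-6) − (-11)·(-18)) + ((-11)·(-4) − (-6)·(-6))| = 231, so the area is 115.5.
Summing gcd(|Δx|,|Δy|) over the edges gives the boundary count: gcd(1,5) + gcd(26,19) + gcd(30,12) + gcd(5,2) = 1+1+6+1 = 9.
By Pick's theorem I = A − B/2 + 1 = 115.5 − 9/2 + 1 = 112.

112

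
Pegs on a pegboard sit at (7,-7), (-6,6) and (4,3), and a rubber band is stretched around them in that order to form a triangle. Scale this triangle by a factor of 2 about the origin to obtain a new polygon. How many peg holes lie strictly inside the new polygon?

168

The shoelace formula gives twice the area as |[7·6 − (-6)·(-7)] + [(-6)·3 − 4·6] + [4·(-7) − 7·3]| = 91, so the area is 91/2.
Along each edge there are gcd(|Δx|,|Δy|)+1 lattice points, so counting each shared vertex once the boundary has gcd(13,13) + gcd(10,3) + gcd(3,10) = 13+1+1 = 15.
Scaling by 2 multiplies the area by 2² = 4 (so the new area is 182) and multiplies the boundary lattice-point count by 2, giving 30.
By Pick's theorem, the interior count of the dilated polygon is 182 − 30/2 + 1 = 168.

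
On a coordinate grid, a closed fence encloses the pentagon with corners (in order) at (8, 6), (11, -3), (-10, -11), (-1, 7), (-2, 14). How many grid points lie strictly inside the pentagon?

216

Using the shoelace formula, 2A = |(8·(-3) − 11·6) + (11·(-11) − (-10)·(-3)) + ((-10)·7 − (-1)·(-11)) + ((-1)·14 − (-2)·7) + ((-2)·6 − 8·14)| = 446, so the area is 223.
The number of boundary lattice points is Σ gcd(|Δx|,|Δy|) = gcd(3,9) + gcd(21,8) + gcd(9,18) + gcd(1,7) + gcd(10,8) = 3+1+9+1+2 = 16.
Pick's theorem gives I = A − B/2 + 1 = 223 − 16/2 + 1 = 216.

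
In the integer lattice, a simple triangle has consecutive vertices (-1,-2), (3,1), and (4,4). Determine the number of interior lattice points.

4

The shoelace formula gives twice the area as |((-1)·1 − 3·(-2)) + (3·4 − 4·1) + (4·(-2) − (-1)·4)| = 9, so the area is 4.5.
Along each edge there are gcd(|Δx|,|Δy|)+1 lattice points, so counting each shared vertex once the boundary has gcd(4,3) + gcd(1,3) + gcd(5,6) = 1+1+1 = 3.
By Pick's theorem A = I + B/2 − 1, so I = 4.5 − 3/2 + 1 = 4.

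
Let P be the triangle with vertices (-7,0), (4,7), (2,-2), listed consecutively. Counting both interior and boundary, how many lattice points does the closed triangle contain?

45

The shoelace formula gives twice the area as |[(-7)·7 − 4·0] + [4·(-2) − 2·7] + [2·0 − (-7)·(-2)]| = 85, so the area is 85/2.
Summing gcd(|Δx|,|Δy|) over the edges gives the boundary count: gcd(11,7) + gcd(2,9) + gcd(9,2) = 1+1+1 = 3.
Pick's theorem gives I = A − B/2 + 1 = 85/2 − 3/2 + 1 = 42, so the closed region contains I + B = 42 + 3 = 45 lattice points.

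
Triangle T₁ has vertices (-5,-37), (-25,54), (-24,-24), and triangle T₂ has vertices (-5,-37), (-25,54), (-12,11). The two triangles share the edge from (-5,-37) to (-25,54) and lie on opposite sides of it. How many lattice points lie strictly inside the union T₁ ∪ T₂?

895

The union is the simple quadrilateral with vertices (-5,-37), (-24,-24), (-25,54), (-12,11) in order.
Using the shoelace formula, 2A = |((-5)·(-24) − (-24)·(-37)) + ((-24)·54 − (-25)·(-24)) + ((-25)·11 − (-12)·54) + ((-12)·(-37) − (-5)·11)| = 1792, so the area is 896.
Summing gcd(|Δx|,|Δy|) over the edges gives the boundary count: gcd(19,13) + gcd(1,78) + gcd(13,43) + gcd(7,48) = 1+1+1+1 = 4.
By Pick's theorem I = A − B/2 + 1 = 896 − 4/2 + 1 = 895.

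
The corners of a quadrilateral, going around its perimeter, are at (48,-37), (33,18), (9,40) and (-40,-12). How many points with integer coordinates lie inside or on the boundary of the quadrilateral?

By the shoelace formula, twice the signed area is |[48·18 − 33·(-37)] + [33·40 − 9·18] + [9·(-12) − (-40)·40] + [(-40)·(-37) − 48·(-12)]| = 6791, so the area is 6791/2.
The number of boundary lattice points is Σ gcd(|Δx|,|Δy|) = gcd(15,55) + gcd(24,22) + gcd(49,52) + gcd(88,25) = 5+2+1+1 = 9.
Pick's theorem gives I = A − B/2 + 1 = 6791/2 − 9/2 + 1 = 3392, so the closed region contains I + B = 3392 + 9 = 3401 lattice points.

3401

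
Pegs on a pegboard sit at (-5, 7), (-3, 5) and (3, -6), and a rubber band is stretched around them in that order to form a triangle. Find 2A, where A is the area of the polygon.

10

Using the shoelace formula, 2A = |[(-5)·5 − (-3)·7] + [(-3)·(-6) − 3·5] + [3·7 − (-5)·(-6)]| = 10, so the area is 5.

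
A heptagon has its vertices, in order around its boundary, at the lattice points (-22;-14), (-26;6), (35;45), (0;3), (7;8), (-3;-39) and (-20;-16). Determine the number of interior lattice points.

The shoelace formula gives twice the area as |[(-22)·6 − (-26)·(-14)] + [(-26)·45 − 35·6] + [35·3 − 0·45] + [0·8 − 7·3] + [7·(-39) − (-3)·8] + [(-3)·(-16) − (-20)·(-39)] + [(-20)·(-14) − (-22)·(-16)]| = 2845, so the area is 2845/2.
The number of boundary lattice points is Σ gcd(|Δx|,|Δy|) = gcd(4,20) + gcd(61,39) + gcd(35,42) + gcd(7,5) + gcd(10,47) + gcd(17,23) + gcd(2,2) = 4+1+7+1+1+1+2 = 17.
By Pick's theorem A = I + B/2 − 1, so I = 2845/2 − 17/2 + 1 = 1415.

1415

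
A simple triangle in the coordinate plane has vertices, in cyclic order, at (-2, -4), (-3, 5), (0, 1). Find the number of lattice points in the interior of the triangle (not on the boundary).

11

By the shoelace formula, twice the signed area is |[(-2)·5 − (-3)·(-4)] + [(-3)·1 − 0·5] + [0·(-4) − (-2)·1]| = 23, so the area is 11.5.
The number of boundary lattice points is Σ gcd(|Δx|,|Δy|) = gcd(1,9) + gcd(3,4) + gcd(2,5) = 1+1+1 = 3.
By Pick's theorem A = I + B/2 − 1, so I = 11.5 − 3/2 + 1 = 11.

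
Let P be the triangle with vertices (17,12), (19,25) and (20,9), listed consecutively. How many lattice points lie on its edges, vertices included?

Along each edge there are gcd(|Δx|,|Δy|)+1 lattice points, so counting each shared vertex once the boundary has gcd(2,13) + gcd(1,16) + gcd(3,3) = 1+1+3 = 5.

5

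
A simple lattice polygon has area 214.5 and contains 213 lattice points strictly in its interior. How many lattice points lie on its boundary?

5

Pick's theorem gives A = I + B/2 − 1, so B = 2(A − I + 1) = 2(214.5 − 213 + 1) = 5.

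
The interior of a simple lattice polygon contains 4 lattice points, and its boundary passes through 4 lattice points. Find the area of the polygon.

5

By Pick's theorem, A = I + B/2 − 1 = 4 + 4/2 − 1 = 5.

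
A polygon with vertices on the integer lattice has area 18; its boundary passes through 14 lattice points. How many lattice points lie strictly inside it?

Pick's theorem A = I + B/2 − 1 rearranges to I = A − B/2 + 1 = 18 − 14/2 + 1 = 12.

12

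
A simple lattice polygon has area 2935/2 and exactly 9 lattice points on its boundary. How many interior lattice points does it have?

From Pick's theorem, I = A − B/2 + 1 = 2935/2 − 9/2 + 1 = 1464.

1464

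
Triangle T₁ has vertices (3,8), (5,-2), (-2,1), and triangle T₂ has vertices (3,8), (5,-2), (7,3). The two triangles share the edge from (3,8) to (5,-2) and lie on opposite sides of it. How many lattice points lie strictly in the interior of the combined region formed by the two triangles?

46

The union is the simple quadrilateral with vertices (3,8), (-2,1), (5,-2), (7,3) in order.
Using the shoelace formula, 2A = |(3·1 − (-2)·8) + ((-2)·(-2) − 5·1) + (5·3 − 7·(-2)) + (7·8 − 3·3)| = 94, so the area is 47.
Summing gcd(|Δx|,|Δy|) over the edges gives the boundary count: gcd(5,7) + gcd(7,3) + gcd(2,5) + gcd(4,5) = 1+1+1+1 = 4.
By Pick's theorem I = A − B/2 + 1 = 47 − 4/2 + 1 = 46.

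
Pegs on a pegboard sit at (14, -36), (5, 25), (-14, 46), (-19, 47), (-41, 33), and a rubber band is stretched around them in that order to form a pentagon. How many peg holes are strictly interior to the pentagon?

1818

The shoelace formula gives twice the area as |(14·25 − 5·(-36)) + (5·46 − (-14)·25) + ((-14)·47 − (-19)·46) + ((-19)·33 − (-41)·47) + ((-41)·(-36) − 14·33)| = 3640, so the area is 1820.
Summing gcd(|Δx|,|Δy|) over the edges gives the boundary count: gcd(9,61) + gcd(19,21) + gcd(5,1) + gcd(22,14) + gcd(55,69) = 1+1+1+2+1 = 6.
Pick's theorem gives I = A − B/2 + 1 = 1820 − 6/2 + 1 = 1818.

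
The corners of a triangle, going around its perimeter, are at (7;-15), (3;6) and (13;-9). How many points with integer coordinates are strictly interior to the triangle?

70

By the shoelace formula, twice the signed area is |[7·6 − 3·(-15)] + [3·(-9) − 13·6] + [13·(-15) − 7·(-9)]| = 150, so the area is 75.
Along each edge there are gcd(|Δx|,|Δy|)+1 lattice points, so counting each shared vertex once the boundary has gcd(4,21) + gcd(10,15) + gcd(6,6) = 1+5+6 = 12.
Pick's theorem gives I = A − B/2 + 1 = 75 − 12/2 + 1 = 70.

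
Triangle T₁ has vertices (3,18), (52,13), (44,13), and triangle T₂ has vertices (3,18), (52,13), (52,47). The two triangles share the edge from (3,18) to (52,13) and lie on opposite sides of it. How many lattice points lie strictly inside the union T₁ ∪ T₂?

832

The union is the simple quadrilateral with vertices (3,18), (44,13), (52,13), (52,47) in order.
Using the shoelace formula, 2A = |[3·13 − 44·18] + [44·13 − 52·13] + [52·47 − 52·13] + [52·18 − 3·47]| = 1706, so the area is 853.
The number of boundary lattice points is Σ gcd(|Δx|,|Δy|) = gcd(41,5) + gcd(8,0) + gcd(0,34) + gcd(49,29) = 1+8+34+1 = 44.
By Pick's theorem I = A − B/2 + 1 = 853 − 44/2 + 1 = 832.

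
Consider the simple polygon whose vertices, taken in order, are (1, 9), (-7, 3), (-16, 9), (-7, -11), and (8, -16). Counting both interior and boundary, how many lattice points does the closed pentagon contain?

By the shoelace formula, twice the signed area is |[1·3 − (-7)·9] + [(-7)·9 − (-16)·3] + [(-16)·(-11) − (-7)·9] + [(-7)·(-16) − 8·(-11)] + [8·9 − 1·(-16)]| = 578, so the area is 289.
The number of boundary lattice points is Σ gcd(|Δx|,|Δy|) = gcd(8,6) + gcd(9,6) + gcd(9,20) + gcd(15,5) + gcd(7,25) = 2+3+1+5+1 = 12.
Pick's theorem gives I = A − B/2 + 1 = 289 − 12/2 + 1 = 284, so the closed region contains I + B = 284 + 12 = 296 lattice points.

296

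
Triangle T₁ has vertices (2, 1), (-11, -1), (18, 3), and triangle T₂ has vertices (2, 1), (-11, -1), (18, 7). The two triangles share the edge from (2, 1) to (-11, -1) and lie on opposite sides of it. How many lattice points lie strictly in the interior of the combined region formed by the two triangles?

The union is the simple quadrilateral with vertices (2, 1), (18, 3), (-11, -1), (18, 7) in order.
By the shoelace formula, twice the signed area is |[2·3 − 18·1] + [18·(-1) − (-11)·3] + [(-11)·7 − 18·(-1)] + [18·1 − 2·7]| = 52, so the area is 26.
Summing gcd(|Δx|,|Δy|) over the edges gives the boundary count: gcd(16,2) + gcd(29,4) + gcd(29,8) + gcd(16,6) = 2+1+1+2 = 6.
By Pick's theorem I = A − B/2 + 1 = 26 − 6/2 + 1 = 24.

24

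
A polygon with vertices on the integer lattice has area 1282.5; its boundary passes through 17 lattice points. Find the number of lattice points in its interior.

1275

From Pick's theorem, I = A − B/2 + 1 = 1282.5 − 17/2 + 1 = 1275.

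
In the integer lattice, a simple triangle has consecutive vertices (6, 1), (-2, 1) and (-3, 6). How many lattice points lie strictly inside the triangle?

Using the shoelace formula, 2A = |(6·1 − (-2)·1) + ((-2)·6 − (-3)·1) + ((-3)·1 − 6·6)| = 40, so the area is 20.
Along each edge there are gcd(|Δx|,|Δy|)+1 lattice points, so counting each shared vertex once the boundary has gcd(8,0) + gcd(1,5) + gcd(9,5) = 8+1+1 = 10.
By Pick's theorem A = I + B/2 − 1, so I = 20 − 10/2 + 1 = 16.

16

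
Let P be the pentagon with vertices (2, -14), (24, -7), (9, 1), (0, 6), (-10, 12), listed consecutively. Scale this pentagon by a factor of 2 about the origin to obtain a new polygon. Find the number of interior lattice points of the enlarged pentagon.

Using the shoelace formula, 2A = |(2·(-7) − 24·(-14)) + (24·1 − 9·(-7)) + (9·6 − 0·1) + (0·12 − (-10)·6) + ((-10)·(-14) − 2·12)| = 639, so the area is 639/2.
Along each edge there are gcd(|Δx|,|Δy|)+1 lattice points, so counting each shared vertex once the boundary has gcd(22,7) + gcd(15,8) + gcd(9,5) + gcd(10,6) + gcd(12,26) = 1+1+1+2+2 = 7.
Scaling by 2 multiplies the area by 2² = 4 (so the new area is 1278) and multiplies the boundary lattice-point count by 2, giving 14.
By Pick's theorem, the interior count of the dilated polygon is 1278 − 14/2 + 1 = 1272.

1272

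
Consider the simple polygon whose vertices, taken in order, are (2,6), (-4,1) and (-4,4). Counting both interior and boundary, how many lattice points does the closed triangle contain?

13

Using the shoelace formula, 2A = |(2·1 − (-4)·6) + ((-4)·4 − (-4)·1) + ((-4)·6 − 2·4)| = 18, so the area is 9.
The number of boundary lattice points is Σ gcd(|Δx|,|Δy|) = gcd(6,5) + gcd(0,3) + gcd(6,2) = 1+3+2 = 6.
Pick's theorem gives I = A − B/2 + 1 = 9 − 6/2 + 1 = 7, so the closed region contains I + B = 7 + 6 = 13 lattice points.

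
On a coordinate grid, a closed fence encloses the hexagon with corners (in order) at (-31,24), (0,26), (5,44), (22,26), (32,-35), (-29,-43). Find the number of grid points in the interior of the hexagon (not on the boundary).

3896

Using the shoelace formula, 2A = |((-31)·26 − 0·24) + (0·44 − 5·26) + (5·26 − 22·44) + (22·(-35) − 32·26) + (32·(-43) − (-29)·(-35)) + ((-29)·24 − (-31)·(-43))| = 7796, so the area is 3898.
The number of boundary lattice points is Σ gcd(|Δx|,|Δy|) = gcd(31,2) + gcd(5,18) + gcd(17,18) + gcd(10,61) + gcd(61,8) + gcd(2,67) = 1+1+1+1+1+1 = 6.
By Pick's theorem A = I + B/2 − 1, so I = 3898 − 6/2 + 1 = 3896.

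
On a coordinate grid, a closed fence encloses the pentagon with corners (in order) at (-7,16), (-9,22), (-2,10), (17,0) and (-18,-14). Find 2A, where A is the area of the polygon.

Using the shoelace formula, 2A = |((-7)·22 − (-9)·16) + ((-9)·10 − (-2)·22) + ((-2)·0 − 17·10) + (17·(-14) − (-18)·0) + ((-18)·16 − (-7)·(-14))| = 850, so the area is 425.

850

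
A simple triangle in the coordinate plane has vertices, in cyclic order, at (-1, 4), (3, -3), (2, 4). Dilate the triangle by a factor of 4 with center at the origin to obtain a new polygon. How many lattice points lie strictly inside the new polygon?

Using the shoelace formula, 2A = |[(-1)·(-3) − 3·4] + [3·4 − 2·(-3)] + [2·4 − (-1)·4]| = 21, so the area is 10.5.
Summing gcd(|Δx|,|Δy|) over the edges gives the boundary count: gcd(4,7) + gcd(1,7) + gcd(3,0) = 1+1+3 = 5.
Scaling by 4 multiplies the area by 4² = 16 (so the new area is 168) and multiplies the boundary lattice-point count by 4, giving 20.
By Pick's theorem, the interior count of the dilated polygon is 168 − 20/2 + 1 = 159.

159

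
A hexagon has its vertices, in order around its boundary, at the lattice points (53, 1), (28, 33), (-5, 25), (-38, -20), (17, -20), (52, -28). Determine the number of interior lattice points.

3388

The shoelace formula gives twice the area as |[53·33 − 28·1] + [28·25 − (-5)·33] + [(-5)·(-20) − (-38)·25] + [(-38)·(-20) − 17·(-20)] + [17·(-28) − 52·(-20)] + [52·1 − 53·(-28)]| = 6836, so the area is 3418.
Summing gcd(|Δx|,|Δy|) over the edges gives the boundary count: gcd(25,32) + gcd(33,8) + gcd(33,45) + gcd(55,0) + gcd(35,8) + gcd(1,29) = 1+1+3+55+1+1 = 62.
By Pick's theorem A = I + B/2 − 1, so I = 3418 − 62/2 + 1 = 3388.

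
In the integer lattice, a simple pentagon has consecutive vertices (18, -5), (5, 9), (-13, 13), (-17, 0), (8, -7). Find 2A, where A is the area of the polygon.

By the shoelace formula, twice the signed area is |[18·9 − 5·(-5)] + [5·13 − (-13)·9] + [(-13)·0 − (-17)·13] + [(-17)·(-7) − 8·0] + [8·(-5) − 18·(-7)]| = 795, so the area is 795/2.

795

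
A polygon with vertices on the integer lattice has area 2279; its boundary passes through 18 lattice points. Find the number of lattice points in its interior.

Pick's theorem A = I + B/2 − 1 rearranges to I = A − B/2 + 1 = 2279 − 18/2 + 1 = 2271.

2271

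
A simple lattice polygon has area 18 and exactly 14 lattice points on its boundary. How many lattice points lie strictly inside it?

12

From Pick's theorem, I = A − B/2 + 1 = 18 − 14/2 + 1 = 12.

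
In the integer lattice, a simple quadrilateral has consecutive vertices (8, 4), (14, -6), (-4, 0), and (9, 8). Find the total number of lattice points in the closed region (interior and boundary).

By the shoelace formula, twice the signed area is |[8·(-6) − 14·4] + [14·0 − (-4)·(-6)] + [(-4)·8 − 9·0] + [9·4 − 8·8]| = 188, so the area is 94.
Summing gcd(|Δx|,|Δy|) over the edges gives the boundary count: gcd(6,10) + gcd(18,6) + gcd(13,8) + gcd(1,4) = 2+6+1+1 = 10.
Pick's theorem gives I = A − B/2 + 1 = 94 − 10/2 + 1 = 90, so the closed region contains I + B = 90 + 10 = 100 lattice points.

100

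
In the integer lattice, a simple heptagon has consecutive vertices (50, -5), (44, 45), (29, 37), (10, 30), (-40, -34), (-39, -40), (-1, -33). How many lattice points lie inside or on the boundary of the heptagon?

By the shoelace formula, twice the signed area is |(50·45 − 44·(-5)) + (44·37 − 29·45) + (29·30 − 10·37) + (10·(-34) − (-40)·30) + ((-40)·(-40) − (-39)·(-34)) + ((-39)·(-33) − (-1)·(-40)) + ((-1)·(-5) − 50·(-33))| = 7329, so the area is 3664.5.
The number of boundary lattice points is Σ gcd(|Δx|,|Δy|) = gcd(6,50) + gcd(15,8) + gcd(19,7) + gcd(50,64) + gcd(1,6) + gcd(38,7) + gcd(51,28) = 2+1+1+2+1+1+1 = 9.
Pick's theorem gives I = A − B/2 + 1 = 3664.5 − 9/2 + 1 = 3661, so the closed region contains I + B = 3661 + 9 = 3670 lattice points.

3670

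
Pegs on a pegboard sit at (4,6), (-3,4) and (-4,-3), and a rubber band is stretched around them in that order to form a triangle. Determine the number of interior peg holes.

Using the shoelace formula, 2A = |[4·4 − (-3)·6] + [(-3)·(-3) − (-4)·4] + [(-4)·6 − 4·(-3)]| = 47, so the area is 47/2.
Summing gcd(|Δx|,|Δy|) over the edges gives the boundary count: gcd(7,2) + gcd(1,7) + gcd(8,9) = 1+1+1 = 3.
Pick's theorem gives I = A − B/2 + 1 = 47/2 − 3/2 + 1 = 23.

23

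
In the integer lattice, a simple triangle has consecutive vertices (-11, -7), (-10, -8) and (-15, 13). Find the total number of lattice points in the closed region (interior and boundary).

By the shoelace formula, twice the signed area is |[(-11)·(-8) − (-10)·(-7)] + [(-10)·13 − (-15)·(-8)] + [(-15)·(-7) − (-11)·13]| = 16, so the area is 8.
Summing gcd(|Δx|,|Δy|) over the edges gives the boundary count: gcd(1,1) + gcd(5,21) + gcd(4,20) = 1+1+4 = 6.
Pick's theorem gives I = A − B/2 + 1 = 8 − 6/2 + 1 = 6, so the closed region contains I + B = 6 + 6 = 12 lattice points.

12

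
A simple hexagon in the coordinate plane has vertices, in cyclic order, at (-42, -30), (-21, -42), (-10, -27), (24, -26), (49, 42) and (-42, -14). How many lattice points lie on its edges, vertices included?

29

The number of boundary lattice points is Σ gcd(|Δx|,|Δy|) = gcd(21,12) + gcd(11,15) + gcd(34,1) + gcd(25,68) + gcd(91,56) + gcd(0,16) = 3+1+1+1+7+16 = 29.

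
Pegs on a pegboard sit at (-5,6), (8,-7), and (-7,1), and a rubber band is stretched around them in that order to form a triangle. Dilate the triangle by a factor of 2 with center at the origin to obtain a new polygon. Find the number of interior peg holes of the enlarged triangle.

Using the shoelace formula, 2A = |((-5)·(-7) − 8·6) + (8·1 − (-7)·(-7)) + ((-7)·6 − (-5)·1)| = 91, so the area is 91/2.
The number of boundary lattice points is Σ gcd(|Δx|,|Δy|) = gcd(13,13) + gcd(15,8) + gcd(2,5) = 13+1+1 = 15.
Scaling by 2 multiplies the area by 2² = 4 (so the new area is 182) and multiplies the boundary lattice-point count by 2, giving 30.
By Pick's theorem, the interior count of the dilated polygon is 182 − 30/2 + 1 = 168.

168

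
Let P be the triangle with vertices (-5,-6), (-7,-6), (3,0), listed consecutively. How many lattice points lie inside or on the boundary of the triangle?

The shoelace formula gives twice the area as |((-5)·(-6) − (-7)·(-6)) + ((-7)·0 − 3·(-6)) + (3·(-6) − (-5)·0)| = 12, so the area is 6.
Summing gcd(|Δx|,|Δy|) over the edges gives the boundary count: gcd(2,0) + gcd(10,6) + gcd(8,6) = 2+2+2 = 6.
Pick's theorem gives I = A − B/2 + 1 = 6 − 6/2 + 1 = 4, so the closed region contains I + B = 4 + 6 = 10 lattice points.

10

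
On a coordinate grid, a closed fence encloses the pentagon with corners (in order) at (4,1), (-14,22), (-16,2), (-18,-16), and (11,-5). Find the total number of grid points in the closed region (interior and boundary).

By the shoelace formula, twice the signed area is |[4·22 − (-14)·1] + [(-14)·2 − (-16)·22] + [(-16)·(-16) − (-18)·2] + [(-18)·(-5) − 11·(-16)] + [11·1 − 4·(-5)]| = 1015, so the area is 1015/2.
The number of boundary lattice points is Σ gcd(|Δx|,|Δy|) = gcd(18,21) + gcd(2,20) + gcd(2,18) + gcd(29,11) + gcd(7,6) = 3+2+2+1+1 = 9.
Pick's theorem gives I = A − B/2 + 1 = 1015/2 − 9/2 + 1 = 504, so the closed region contains I + B = 504 + 9 = 513 lattice points.

513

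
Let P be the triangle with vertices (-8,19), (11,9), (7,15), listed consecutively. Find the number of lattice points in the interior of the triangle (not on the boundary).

The shoelace formula gives twice the area as |[(-8)·9 − 11·19] + [11·15 − 7·9] + [7·19 − (-8)·15]| = 74, so the area is 37.
The number of boundary lattice points is Σ gcd(|Δx|,|Δy|) = gcd(19,10) + gcd(4,6) + gcd(15,4) = 1+2+1 = 4.
By Pick's theorem A = I + B/2 − 1, so I = 37 − 4/2 + 1 = 36.

36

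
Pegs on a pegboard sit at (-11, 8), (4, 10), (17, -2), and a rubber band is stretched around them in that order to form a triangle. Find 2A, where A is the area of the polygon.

Using the shoelace formula, 2A = |[(-11)·10 − 4·8] + [4·(-2) − 17·10] + [17·8 − (-11)·(-2)]| = 206, so the area is 103.

206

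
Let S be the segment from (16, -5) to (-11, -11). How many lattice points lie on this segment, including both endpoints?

The number of lattice points on a segment between lattice points is gcd(|Δx|,|Δy|) + 1 = gcd(27,6) + 1 = 3 + 1 = 4.

4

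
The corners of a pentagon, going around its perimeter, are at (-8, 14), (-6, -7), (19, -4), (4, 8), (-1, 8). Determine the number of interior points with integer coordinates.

By the shoelace formula, twice the signed area is |[(-8)·(-7) − (-6)·14] + [(-6)·(-4) − 19·(-7)] + [19·8 − 4·(-4)] + [4·8 − (-1)·8] + [(-1)·14 − (-8)·8]| = 555, so the area is 277.5.
Summing gcd(|Δx|,|Δy|) over the edges gives the boundary count: gcd(2,21) + gcd(25,3) + gcd(15,12) + gcd(5,0) + gcd(7,6) = 1+1+3+5+1 = 11.
Pick's theorem gives I = A − B/2 + 1 = 277.5 − 11/2 + 1 = 273.

273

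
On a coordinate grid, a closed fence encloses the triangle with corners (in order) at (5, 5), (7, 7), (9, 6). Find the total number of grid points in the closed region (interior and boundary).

By the shoelace formula, twice the signed area is |(5·7 − 7·5) + (7·6 − 9·7) + (9·5 − 5·6)| = 6, so the area is 3.
Along each edge there are gcd(|Δx|,|Δy|)+1 lattice points, so counting each shared vertex once the boundary has gcd(2,2) + gcd(2,1) + gcd(4,1) = 2+1+1 = 4.
Pick's theorem gives I = A − B/2 + 1 = 3 − 4/2 + 1 = 2, so the closed region contains I + B = 2 + 4 = 6 lattice points.

6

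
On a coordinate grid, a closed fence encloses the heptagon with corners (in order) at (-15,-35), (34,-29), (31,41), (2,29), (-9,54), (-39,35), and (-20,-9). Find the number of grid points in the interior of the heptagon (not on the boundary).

4253

The shoelace formula gives twice the area as |((-15)·(-29) − 34·(-35)) + (34·41 − 31·(-29)) + (31·29 − 2·41) + (2·54 − (-9)·29) + ((-9)·35 − (-39)·54) + ((-39)·(-9) − (-20)·35) + ((-20)·(-35) − (-15)·(-9))| = 8511, so the area is 4255.5.
Along each edge there are gcd(|Δx|,|Δy|)+1 lattice points, so counting each shared vertex once the boundary has gcd(49,6) + gcd(3,70) + gcd(29,12) + gcd(11,25) + gcd(30,19) + gcd(19,44) + gcd(5,26) = 1+1+1+1+1+1+1 = 7.
By Pick's theorem A = I + B/2 − 1, so I = 4255.5 − 7/2 + 1 = 4253.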